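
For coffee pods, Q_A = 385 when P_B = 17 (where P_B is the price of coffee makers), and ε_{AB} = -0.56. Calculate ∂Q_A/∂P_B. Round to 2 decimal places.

ε = (∂Q_A/∂P_B)·(P_B/Q_A) ⇒ ∂Q_A/∂P_B = ε·Q_A/P_B = -0.56 × 385/17 ≈ -12.68.

-12.68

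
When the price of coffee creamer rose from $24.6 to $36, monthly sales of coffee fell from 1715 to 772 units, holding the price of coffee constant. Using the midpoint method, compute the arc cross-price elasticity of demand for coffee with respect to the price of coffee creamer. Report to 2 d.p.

-2.02

ΔQ_A = 772 − 1715 = -943; ΔP_B = 36 − 24.6 = 11.4.
Midpoints: Q̄_A = 1243.5, P̄_B = 30.30.
ε = (ΔQ_A/Q̄_A)/(ΔP_B/P̄_B) = (-943/1243.5)/(11.4/30.30) ≈ -2.02.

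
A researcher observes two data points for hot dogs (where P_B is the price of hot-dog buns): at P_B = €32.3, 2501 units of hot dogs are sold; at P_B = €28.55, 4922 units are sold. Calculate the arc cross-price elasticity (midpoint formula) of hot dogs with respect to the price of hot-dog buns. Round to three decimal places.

-5.292

ΔQ_A = 4922 − 2501 = 2421; ΔP_B = 28.55 − 32.3 = -3.75.
Midpoints: Q̄_A = 3711.5, P̄_B = 30.42.
ε = (ΔQ_A/Q̄_A)/(ΔP_B/P̄_B) = (2421/3711.5)/(-3.75/30.42) ≈ -5.292.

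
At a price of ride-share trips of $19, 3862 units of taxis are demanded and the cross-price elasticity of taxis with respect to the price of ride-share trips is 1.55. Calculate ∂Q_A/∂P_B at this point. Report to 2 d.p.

315.06

ε = (∂Q_A/∂P_B)·(P_B/Q_A) ⇒ ∂Q_A/∂P_B = ε·Q_A/P_B = 1.55 × 3862/19 ≈ 315.06.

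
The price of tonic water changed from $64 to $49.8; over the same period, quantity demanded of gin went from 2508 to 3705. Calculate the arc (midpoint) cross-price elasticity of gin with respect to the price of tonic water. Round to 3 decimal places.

ΔQ_A = 3705 − 2508 = 1197; ΔP_B = 49.8 − 64 = -14.2.
Midpoints: Q̄_A = 3106.5, P̄_B = 56.90.
ε = (ΔQ_A/Q̄_A)/(ΔP_B/P̄_B) = (1197/3106.5)/(-14.2/56.90) ≈ -1.544.

-1.544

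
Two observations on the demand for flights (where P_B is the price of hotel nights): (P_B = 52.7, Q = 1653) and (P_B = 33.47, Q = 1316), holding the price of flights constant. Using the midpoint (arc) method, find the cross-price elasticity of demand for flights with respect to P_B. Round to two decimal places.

ΔQ_A = 1316 − 1653 = -337; ΔP_B = 33.47 − 52.7 = -19.23.
Midpoints: Q̄_A = 1484.5, P̄_B = 43.09.
ε = (ΔQ_A/Q̄_A)/(ΔP_B/P̄_B) = (-337/1484.5)/(-19.23/43.09) ≈ 0.51.

0.51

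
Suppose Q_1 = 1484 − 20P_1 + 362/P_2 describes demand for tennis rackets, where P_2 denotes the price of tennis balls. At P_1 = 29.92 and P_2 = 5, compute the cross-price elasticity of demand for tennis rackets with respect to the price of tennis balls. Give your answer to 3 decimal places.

At P_1 = 29.92 and P_2 = 5: Q_1 = 958.
∂Q_1/∂P_2 = −362/P_2² = -14.4800.
ε = (∂Q_1/∂P_2)(P_2/Q_1) = -14.4800 × (5/958) ≈ -0.076.

-0.076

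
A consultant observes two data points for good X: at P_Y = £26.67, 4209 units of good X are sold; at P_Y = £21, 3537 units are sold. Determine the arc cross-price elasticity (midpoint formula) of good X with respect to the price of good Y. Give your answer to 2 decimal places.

0.73

ΔQ_X = 3537 − 4209 = -672; ΔP_Y = 21 − 26.67 = -5.67.
Midpoints: Q̄_X = 3873.0, P̄_Y = 23.84.
ε = (ΔQ_X/Q̄_X)/(ΔP_Y/P̄_Y) = (-672/3873.0)/(-5.67/23.84) ≈ 0.73.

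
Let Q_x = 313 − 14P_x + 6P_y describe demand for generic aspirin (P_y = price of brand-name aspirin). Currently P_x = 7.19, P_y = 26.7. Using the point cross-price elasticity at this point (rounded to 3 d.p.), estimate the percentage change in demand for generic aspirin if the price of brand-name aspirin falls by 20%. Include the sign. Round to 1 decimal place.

At P_x = 7.19, P_y = 26.7: Q_x = 372.54.
∂Q_x/∂P_y = 6.
ε = (∂Q_x/∂P_y)(P_y/Q_x) = 6.0000 × 26.7/372.54 ≈ 0.430.
%ΔQ_x ≈ ε × %ΔP_y = 0.430 × (-20%) = -8.6%.

-8.6%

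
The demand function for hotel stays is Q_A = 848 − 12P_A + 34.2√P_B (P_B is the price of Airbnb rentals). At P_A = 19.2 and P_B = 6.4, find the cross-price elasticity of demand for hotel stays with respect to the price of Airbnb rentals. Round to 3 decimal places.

At P_A = 19.2 and P_B = 6.4: Q_A = 704.120.
∂Q_A/∂P_B = 34.2/(2√P_B) = 34.2/(2√6.4) = 6.7594.
ε = (∂Q_A/∂P_B)(P_B/Q_A) = 6.7594 × (6.4/704.120) ≈ 0.061.

0.061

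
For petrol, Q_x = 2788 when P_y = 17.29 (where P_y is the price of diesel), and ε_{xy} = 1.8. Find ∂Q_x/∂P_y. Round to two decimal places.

290.25

ε = (∂Q_x/∂P_y)·(P_y/Q_x) ⇒ ∂Q_x/∂P_y = ε·Q_x/P_y = 1.8 × 2788/17.29 ≈ 290.25.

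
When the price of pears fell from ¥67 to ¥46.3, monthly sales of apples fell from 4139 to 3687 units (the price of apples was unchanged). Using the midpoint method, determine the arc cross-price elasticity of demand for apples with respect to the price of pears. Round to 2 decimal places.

0.32

ΔQ_A = 3687 − 4139 = -452; ΔP_B = 46.3 − 67 = -20.7.
Midpoints: Q̄_A = 3913.0, P̄_B = 56.65.
ε = (ΔQ_A/Q̄_A)/(ΔP_B/P̄_B) = (-452/3913.0)/(-20.7/56.65) ≈ 0.32.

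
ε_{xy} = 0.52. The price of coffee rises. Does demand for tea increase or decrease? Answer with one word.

increase

ε > 0 and the price of coffee rises, so the quantity of tea moves in the same direction: it increases.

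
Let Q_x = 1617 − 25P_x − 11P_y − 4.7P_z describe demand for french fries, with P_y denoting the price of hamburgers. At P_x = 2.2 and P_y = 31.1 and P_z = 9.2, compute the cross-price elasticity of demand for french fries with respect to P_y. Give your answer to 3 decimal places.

-0.291

At P_x = 2.2 and P_y = 31.1 and P_z = 9.2: Q_x = 1176.66.
∂Q_x/∂P_y = -11.
ε = (∂Q_x/∂P_y)(P_y/Q_x) = -11 × (31.1/1176.66) ≈ -0.291.
Since ε < 0, french fries and hamburgers are complements.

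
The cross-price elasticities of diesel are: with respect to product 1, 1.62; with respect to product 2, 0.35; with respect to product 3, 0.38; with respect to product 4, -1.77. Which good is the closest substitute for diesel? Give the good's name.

product 1

Substitutes have ε > 0. Among the positive values, 1.62 (product 1) is largest.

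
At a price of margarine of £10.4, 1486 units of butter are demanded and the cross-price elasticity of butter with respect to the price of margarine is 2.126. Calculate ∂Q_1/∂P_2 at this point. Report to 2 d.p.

303.77

ε = (∂Q_1/∂P_2)·(P_2/Q_1) ⇒ ∂Q_1/∂P_2 = ε·Q_1/P_2 = 2.126 × 1486/10.4 ≈ 303.77.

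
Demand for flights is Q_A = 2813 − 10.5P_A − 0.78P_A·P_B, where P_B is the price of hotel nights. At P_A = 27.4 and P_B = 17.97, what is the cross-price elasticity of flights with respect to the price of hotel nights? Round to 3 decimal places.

At P_A = 27.4 and P_B = 17.97: Q_A = 2141.245.
∂Q_A/∂P_B = -0.78P_A = -0.78(27.4) = -21.3720.
ε = (∂Q_A/∂P_B)(P_B/Q_A) = -21.3720 × (17.97/2141.245) ≈ -0.179.

-0.179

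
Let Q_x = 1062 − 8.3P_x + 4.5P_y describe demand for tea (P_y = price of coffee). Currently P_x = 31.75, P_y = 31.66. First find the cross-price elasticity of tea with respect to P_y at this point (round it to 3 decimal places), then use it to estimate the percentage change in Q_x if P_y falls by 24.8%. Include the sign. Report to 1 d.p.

-3.7%

At P_x = 31.75, P_y = 31.66: Q_x = 940.945.
∂Q_x/∂P_y = 4.5.
ε = (∂Q_x/∂P_y)(P_y/Q_x) = 4.5000 × 31.66/940.945 ≈ 0.151.
%ΔQ_x ≈ ε × %ΔP_y = 0.151 × (-24.8%) = -3.7%.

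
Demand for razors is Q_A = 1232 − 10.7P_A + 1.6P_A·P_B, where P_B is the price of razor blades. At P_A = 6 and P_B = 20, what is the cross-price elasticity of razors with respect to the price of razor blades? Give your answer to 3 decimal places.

At P_A = 6 and P_B = 20: Q_A = 1359.8.
∂Q_A/∂P_B = 1.6P_A = 1.6(6) = 9.6000.
ε = (∂Q_A/∂P_B)(P_B/Q_A) = 9.6000 × (20/1359.8) ≈ 0.141.

0.141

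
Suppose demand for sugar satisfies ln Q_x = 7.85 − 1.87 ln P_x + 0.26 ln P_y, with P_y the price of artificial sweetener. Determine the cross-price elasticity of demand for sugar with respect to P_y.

In a log-linear (constant-elasticity) demand function, the coefficient on ln P_y is the cross-price elasticity.
ε = 0.26. Positive, so sugar and artificial sweetener are substitutes.

0.26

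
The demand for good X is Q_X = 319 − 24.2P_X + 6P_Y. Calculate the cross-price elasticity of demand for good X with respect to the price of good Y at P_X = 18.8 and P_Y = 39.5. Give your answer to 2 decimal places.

At P_X = 18.8 and P_Y = 39.5: Q_X = 101.04.
∂Q_X/∂P_Y = 6.
ε = (∂Q_X/∂P_Y)(P_Y/Q_X) = 6 × (39.5/101.04) ≈ 2.35.
Since ε > 0, good X and good Y are substitutes.

2.35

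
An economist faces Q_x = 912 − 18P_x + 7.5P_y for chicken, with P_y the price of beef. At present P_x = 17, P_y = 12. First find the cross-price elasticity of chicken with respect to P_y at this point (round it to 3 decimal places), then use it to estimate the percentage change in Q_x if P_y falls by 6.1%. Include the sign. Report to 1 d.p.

-0.8%

At P_x = 17, P_y = 12: Q_x = 696.
∂Q_x/∂P_y = 7.5.
ε = (∂Q_x/∂P_y)(P_y/Q_x) = 7.5000 × 12/696 ≈ 0.129.
%ΔQ_x ≈ ε × %ΔP_y = 0.129 × (-6.1%) = -0.8%.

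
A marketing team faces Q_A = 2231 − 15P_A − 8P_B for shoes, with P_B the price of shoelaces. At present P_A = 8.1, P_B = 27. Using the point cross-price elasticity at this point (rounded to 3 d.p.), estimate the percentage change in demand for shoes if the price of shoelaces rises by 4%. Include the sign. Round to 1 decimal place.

At P_A = 8.1, P_B = 27: Q_A = 1893.5.
∂Q_A/∂P_B = -8.
ε = (∂Q_A/∂P_B)(P_B/Q_A) = -8.0000 × 27/1893.5 ≈ -0.114.
%ΔQ_A ≈ ε × %ΔP_B = -0.114 × (4%) = -0.5%.

-0.5%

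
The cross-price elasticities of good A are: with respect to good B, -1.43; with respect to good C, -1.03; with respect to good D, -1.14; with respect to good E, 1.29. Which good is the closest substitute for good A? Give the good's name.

Substitutes have ε > 0. Among the positive values, 1.29 (good E) is largest.

good E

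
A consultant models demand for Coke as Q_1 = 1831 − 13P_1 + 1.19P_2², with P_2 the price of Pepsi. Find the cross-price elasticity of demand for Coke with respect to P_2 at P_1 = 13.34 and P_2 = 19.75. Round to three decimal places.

0.438

At P_1 = 13.34 and P_2 = 19.75: Q_1 = 2121.754.
∂Q_1/∂P_2 = 2.38P_2 = 2.38(19.75) = 47.0050.
ε = (∂Q_1/∂P_2)(P_2/Q_1) = 47.0050 × (19.75/2121.754) ≈ 0.438.
ε > 0: substitutes.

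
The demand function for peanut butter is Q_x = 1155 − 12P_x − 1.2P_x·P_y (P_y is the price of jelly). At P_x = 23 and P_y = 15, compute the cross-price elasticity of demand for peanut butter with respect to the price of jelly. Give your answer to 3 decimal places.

-0.890

At P_x = 23 and P_y = 15: Q_x = 465.
∂Q_x/∂P_y = -1.2P_x = -1.2(23) = -27.6000.
ε = (∂Q_x/∂P_y)(P_y/Q_x) = -27.6000 × (15/465) ≈ -0.890.
ε < 0: complements.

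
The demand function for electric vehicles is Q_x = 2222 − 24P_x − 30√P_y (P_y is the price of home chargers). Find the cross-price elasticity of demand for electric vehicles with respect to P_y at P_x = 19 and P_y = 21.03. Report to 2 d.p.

At P_x = 19 and P_y = 21.03: Q_x = 1628.425.
∂Q_x/∂P_y = -30/(2√P_y) = -30/(2√21.03) = -3.2709.
ε = (∂Q_x/∂P_y)(P_y/Q_x) = -3.2709 × (21.03/1628.425) ≈ -0.04.

-0.04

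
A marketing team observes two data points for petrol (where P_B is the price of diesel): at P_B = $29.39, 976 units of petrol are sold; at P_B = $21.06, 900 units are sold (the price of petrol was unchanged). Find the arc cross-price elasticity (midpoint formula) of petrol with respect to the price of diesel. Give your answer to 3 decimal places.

0.245

ΔQ_A = 900 − 976 = -76; ΔP_B = 21.06 − 29.39 = -8.33.
Midpoints: Q̄_A = 938.0, P̄_B = 25.23.
ε = (ΔQ_A/Q̄_A)/(ΔP_B/P̄_B) = (-76/938.0)/(-8.33/25.23) ≈ 0.245.
ε > 0: petrol and diesel are substitutes.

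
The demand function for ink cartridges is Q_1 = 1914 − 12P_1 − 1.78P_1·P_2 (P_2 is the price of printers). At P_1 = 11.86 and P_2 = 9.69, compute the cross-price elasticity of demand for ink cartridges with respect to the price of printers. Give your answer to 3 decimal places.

-0.131

At P_1 = 11.86 and P_2 = 9.69: Q_1 = 1567.116.
∂Q_1/∂P_2 = -1.78P_1 = -1.78(11.86) = -21.1108.
ε = (∂Q_1/∂P_2)(P_2/Q_1) = -21.1108 × (9.69/1567.116) ≈ -0.131.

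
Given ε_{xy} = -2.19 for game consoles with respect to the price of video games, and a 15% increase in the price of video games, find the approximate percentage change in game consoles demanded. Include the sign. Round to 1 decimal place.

%ΔQ ≈ ε × %ΔP of video games = -2.19 × (15%) = -32.9%.
Demand for game consoles falls by about 32.9%.

-32.9%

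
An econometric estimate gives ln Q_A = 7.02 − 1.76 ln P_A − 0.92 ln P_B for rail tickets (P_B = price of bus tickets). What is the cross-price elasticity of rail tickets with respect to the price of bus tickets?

-0.92

In a log-linear (constant-elasticity) demand function, the coefficient on ln P_B is the cross-price elasticity.
ε = -0.92. Negative, so rail tickets and bus tickets are complements.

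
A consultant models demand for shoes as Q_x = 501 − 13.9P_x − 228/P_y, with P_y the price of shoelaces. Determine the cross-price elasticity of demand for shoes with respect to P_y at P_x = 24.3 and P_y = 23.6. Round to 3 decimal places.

0.063

At P_x = 24.3 and P_y = 23.6: Q_x = 153.569.
∂Q_x/∂P_y = 228/P_y² = 0.4094.
ε = (∂Q_x/∂P_y)(P_y/Q_x) = 0.4094 × (23.6/153.569) ≈ 0.063.
ε > 0: substitutes.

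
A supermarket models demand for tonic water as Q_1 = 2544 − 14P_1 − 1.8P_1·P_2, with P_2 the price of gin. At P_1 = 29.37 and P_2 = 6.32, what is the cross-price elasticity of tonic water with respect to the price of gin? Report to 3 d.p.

At P_1 = 29.37 and P_2 = 6.32: Q_1 = 1798.707.
∂Q_1/∂P_2 = -1.8P_1 = -1.8(29.37) = -52.8660.
ε = (∂Q_1/∂P_2)(P_2/Q_1) = -52.8660 × (6.32/1798.707) ≈ -0.186.
ε < 0: complements.

-0.186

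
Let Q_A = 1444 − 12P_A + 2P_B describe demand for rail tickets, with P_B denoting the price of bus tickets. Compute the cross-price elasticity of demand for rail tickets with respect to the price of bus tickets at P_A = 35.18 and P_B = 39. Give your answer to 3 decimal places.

0.071

At P_A = 35.18 and P_B = 39: Q_A = 1099.84.
∂Q_A/∂P_B = 2.
ε = (∂Q_A/∂P_B)(P_B/Q_A) = 2 × (39/1099.84) ≈ 0.071.
Since ε > 0, rail tickets and bus tickets are substitutes.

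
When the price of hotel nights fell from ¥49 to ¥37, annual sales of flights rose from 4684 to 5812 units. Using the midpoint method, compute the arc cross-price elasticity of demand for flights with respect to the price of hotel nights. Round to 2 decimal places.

ΔQ_A = 5812 − 4684 = 1128; ΔP_B = 37 − 49 = -12.
Midpoints: Q̄_A = 5248.0, P̄_B = 43.00.
ε = (ΔQ_A/Q̄_A)/(ΔP_B/P̄_B) = (1128/5248.0)/(-12/43.00) ≈ -0.77.
ε < 0: flights and hotel nights are complements.

-0.77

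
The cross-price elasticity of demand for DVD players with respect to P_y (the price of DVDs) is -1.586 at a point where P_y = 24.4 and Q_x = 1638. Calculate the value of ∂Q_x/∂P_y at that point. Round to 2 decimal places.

ε = (∂Q_x/∂P_y)·(P_y/Q_x) ⇒ ∂Q_x/∂P_y = ε·Q_x/P_y = -1.586 × 1638/24.4 ≈ -106.47.

-106.47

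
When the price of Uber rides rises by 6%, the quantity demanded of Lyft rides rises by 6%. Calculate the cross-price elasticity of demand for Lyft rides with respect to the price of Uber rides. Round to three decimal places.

ε = (%ΔQ of Lyft rides) / (%ΔP of Uber rides) = (6%) / (6%) ≈ 1.000.
Positive cross-price elasticity: substitutes.

1.000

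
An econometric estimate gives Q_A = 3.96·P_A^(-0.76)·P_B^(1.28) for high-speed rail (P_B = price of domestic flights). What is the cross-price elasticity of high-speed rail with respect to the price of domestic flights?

In a log-linear (constant-elasticity) demand function, the coefficient on the exponent of P_B is the cross-price elasticity.
ε = 1.28. Positive, so high-speed rail and domestic flights are substitutes.

1.28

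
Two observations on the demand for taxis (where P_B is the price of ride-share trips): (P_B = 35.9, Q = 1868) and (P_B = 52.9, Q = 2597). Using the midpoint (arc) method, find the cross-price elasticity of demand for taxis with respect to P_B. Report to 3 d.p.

0.853

ΔQ_A = 2597 − 1868 = 729; ΔP_B = 52.9 − 35.9 = 17.
Midpoints: Q̄_A = 2232.5, P̄_B = 44.40.
ε = (ΔQ_A/Q̄_A)/(ΔP_B/P̄_B) = (729/2232.5)/(17/44.40) ≈ 0.853.
ε > 0: taxis and ride-share trips are substitutes.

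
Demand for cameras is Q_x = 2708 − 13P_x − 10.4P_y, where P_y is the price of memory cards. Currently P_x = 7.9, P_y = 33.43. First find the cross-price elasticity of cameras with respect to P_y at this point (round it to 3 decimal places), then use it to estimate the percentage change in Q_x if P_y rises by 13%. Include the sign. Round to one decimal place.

-2.0%

At P_x = 7.9, P_y = 33.43: Q_x = 2257.628.
∂Q_x/∂P_y = -10.4.
ε = (∂Q_x/∂P_y)(P_y/Q_x) = -10.4000 × 33.43/2257.628 ≈ -0.154.
%ΔQ_x ≈ ε × %ΔP_y = -0.154 × (13%) = -2.0%.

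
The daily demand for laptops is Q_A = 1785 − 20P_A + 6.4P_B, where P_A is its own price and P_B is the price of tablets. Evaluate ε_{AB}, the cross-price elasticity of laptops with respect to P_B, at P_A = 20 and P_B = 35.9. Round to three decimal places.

At P_A = 20 and P_B = 35.9: Q_A = 1614.76.
∂Q_A/∂P_B = 6.4.
ε = (∂Q_A/∂P_B)(P_B/Q_A) = 6.4 × (35.9/1614.76) ≈ 0.142.
Since ε > 0, laptops and tablets are substitutes.

0.142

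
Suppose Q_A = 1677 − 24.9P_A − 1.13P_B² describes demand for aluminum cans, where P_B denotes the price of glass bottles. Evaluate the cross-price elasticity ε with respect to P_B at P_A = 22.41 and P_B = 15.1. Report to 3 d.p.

At P_A = 22.41 and P_B = 15.1: Q_A = 861.340.
∂Q_A/∂P_B = -2.26P_B = -2.26(15.1) = -34.1260.
ε = (∂Q_A/∂P_B)(P_B/Q_A) = -34.1260 × (15.1/861.340) ≈ -0.598.

-0.598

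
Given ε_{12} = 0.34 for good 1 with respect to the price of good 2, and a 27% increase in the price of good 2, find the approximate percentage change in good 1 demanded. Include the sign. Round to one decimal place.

%ΔQ ≈ ε × %ΔP of good 2 = 0.34 × (27%) = 9.2%.

9.2%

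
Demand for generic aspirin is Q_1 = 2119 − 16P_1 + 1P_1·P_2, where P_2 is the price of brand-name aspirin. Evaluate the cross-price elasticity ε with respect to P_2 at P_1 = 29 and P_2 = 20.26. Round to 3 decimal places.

0.262

At P_1 = 29 and P_2 = 20.26: Q_1 = 2242.54.
∂Q_1/∂P_2 = 1P_1 = 1(29) = 29.0000.
ε = (∂Q_1/∂P_2)(P_2/Q_1) = 29.0000 × (20.26/2242.54) ≈ 0.262.
ε > 0: substitutes.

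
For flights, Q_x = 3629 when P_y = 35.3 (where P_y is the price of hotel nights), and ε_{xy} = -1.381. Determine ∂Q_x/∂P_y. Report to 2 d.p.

-141.97

ε = (∂Q_x/∂P_y)·(P_y/Q_x) ⇒ ∂Q_x/∂P_y = ε·Q_x/P_y = -1.381 × 3629/35.3 ≈ -141.97.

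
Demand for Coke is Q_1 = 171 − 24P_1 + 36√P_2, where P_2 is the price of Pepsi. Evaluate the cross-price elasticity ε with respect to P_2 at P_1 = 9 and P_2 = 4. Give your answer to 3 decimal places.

At P_1 = 9 and P_2 = 4: Q_1 = 27.
∂Q_1/∂P_2 = 36/(2√P_2) = 36/(2√4) = 9.0000.
ε = (∂Q_1/∂P_2)(P_2/Q_1) = 9.0000 × (4/27) ≈ 1.333.

1.333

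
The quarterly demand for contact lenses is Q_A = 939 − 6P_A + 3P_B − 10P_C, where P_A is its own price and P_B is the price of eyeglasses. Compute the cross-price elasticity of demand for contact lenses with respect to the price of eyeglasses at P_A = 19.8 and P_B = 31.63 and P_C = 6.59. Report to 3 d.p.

0.112

At P_A = 19.8 and P_B = 31.63 and P_C = 6.59: Q_A = 849.19.
∂Q_A/∂P_B = 3.
ε = (∂Q_A/∂P_B)(P_B/Q_A) = 3 × (31.63/849.19) ≈ 0.112.
Since ε > 0, contact lenses and eyeglasses are substitutes.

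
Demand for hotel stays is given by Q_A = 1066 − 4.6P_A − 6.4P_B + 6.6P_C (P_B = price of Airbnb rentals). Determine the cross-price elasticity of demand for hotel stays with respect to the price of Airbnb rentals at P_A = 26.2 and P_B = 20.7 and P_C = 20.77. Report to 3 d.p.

-0.139

At P_A = 26.2 and P_B = 20.7 and P_C = 20.77: Q_A = 950.082.
∂Q_A/∂P_B = -6.4.
ε = (∂Q_A/∂P_B)(P_B/Q_A) = -6.4 × (20.7/950.082) ≈ -0.139.
Since ε < 0, hotel stays and Airbnb rentals are complements.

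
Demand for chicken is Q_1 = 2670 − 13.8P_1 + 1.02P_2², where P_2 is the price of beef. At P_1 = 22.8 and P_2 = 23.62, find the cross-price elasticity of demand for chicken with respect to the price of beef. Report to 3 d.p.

0.389

At P_1 = 22.8 and P_2 = 23.62: Q_1 = 2924.422.
∂Q_1/∂P_2 = 2.04P_2 = 2.04(23.62) = 48.1848.
ε = (∂Q_1/∂P_2)(P_2/Q_1) = 48.1848 × (23.62/2924.422) ≈ 0.389.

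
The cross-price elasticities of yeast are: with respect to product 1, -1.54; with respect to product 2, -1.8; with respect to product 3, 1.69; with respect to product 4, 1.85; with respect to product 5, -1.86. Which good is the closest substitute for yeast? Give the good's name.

product 4

Substitutes have ε > 0. Among the positive values, 1.85 (product 4) is largest.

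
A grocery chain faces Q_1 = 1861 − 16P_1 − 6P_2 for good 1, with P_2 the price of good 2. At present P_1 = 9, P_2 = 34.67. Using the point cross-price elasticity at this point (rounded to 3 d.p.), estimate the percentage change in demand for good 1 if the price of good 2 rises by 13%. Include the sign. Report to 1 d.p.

At P_1 = 9, P_2 = 34.67: Q_1 = 1508.98.
∂Q_1/∂P_2 = -6.
ε = (∂Q_1/∂P_2)(P_2/Q_1) = -6.0000 × 34.67/1508.98 ≈ -0.138.
%ΔQ_1 ≈ ε × %ΔP_2 = -0.138 × (13%) = -1.8%.

-1.8%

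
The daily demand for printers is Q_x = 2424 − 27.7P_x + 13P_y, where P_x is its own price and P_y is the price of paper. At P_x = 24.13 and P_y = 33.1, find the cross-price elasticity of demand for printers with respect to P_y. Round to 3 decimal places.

0.197

At P_x = 24.13 and P_y = 33.1: Q_x = 2185.899.
∂Q_x/∂P_y = 13.
ε = (∂Q_x/∂P_y)(P_y/Q_x) = 13 × (33.1/2185.899) ≈ 0.197.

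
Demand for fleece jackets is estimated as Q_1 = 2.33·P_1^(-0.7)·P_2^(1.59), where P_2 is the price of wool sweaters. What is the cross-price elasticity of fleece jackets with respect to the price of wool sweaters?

In a log-linear (constant-elasticity) demand function, the coefficient on the exponent of P_2 is the cross-price elasticity.
ε = 1.59. Positive, so fleece jackets and wool sweaters are substitutes.

1.59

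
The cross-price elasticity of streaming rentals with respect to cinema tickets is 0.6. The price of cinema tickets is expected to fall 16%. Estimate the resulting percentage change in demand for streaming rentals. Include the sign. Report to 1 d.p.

-9.6%

%ΔQ ≈ ε × %ΔP of cinema tickets = 0.6 × (-16%) = -9.6%.
Demand for streaming rentals falls by about 9.6%.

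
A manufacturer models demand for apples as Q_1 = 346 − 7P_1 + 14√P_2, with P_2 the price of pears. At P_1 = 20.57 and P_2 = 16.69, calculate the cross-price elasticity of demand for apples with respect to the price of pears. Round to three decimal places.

At P_1 = 20.57 and P_2 = 16.69: Q_1 = 259.205.
∂Q_1/∂P_2 = 14/(2√P_2) = 14/(2√16.69) = 1.7134.
ε = (∂Q_1/∂P_2)(P_2/Q_1) = 1.7134 × (16.69/259.205) ≈ 0.110.
ε > 0: substitutes.

0.110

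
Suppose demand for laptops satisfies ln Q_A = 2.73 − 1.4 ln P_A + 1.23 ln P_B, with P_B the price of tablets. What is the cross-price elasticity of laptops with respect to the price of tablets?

In a log-linear (constant-elasticity) demand function, the coefficient on ln P_B is the cross-price elasticity.
ε = 1.23. Positive, so laptops and tablets are substitutes.

1.23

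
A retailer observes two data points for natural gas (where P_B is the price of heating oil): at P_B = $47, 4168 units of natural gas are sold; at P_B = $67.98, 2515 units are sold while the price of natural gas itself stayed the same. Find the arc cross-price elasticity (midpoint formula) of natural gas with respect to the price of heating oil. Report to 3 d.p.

ΔQ_A = 2515 − 4168 = -1653; ΔP_B = 67.98 − 47 = 20.98.
Midpoints: Q̄_A = 3341.5, P̄_B = 57.49.
ε = (ΔQ_A/Q̄_A)/(ΔP_B/P̄_B) = (-1653/3341.5)/(20.98/57.49) ≈ -1.356.
ε < 0: natural gas and heating oil are complements.

-1.356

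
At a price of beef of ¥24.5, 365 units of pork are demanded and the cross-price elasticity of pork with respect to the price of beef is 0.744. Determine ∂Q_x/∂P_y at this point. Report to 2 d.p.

ε = (∂Q_x/∂P_y)·(P_y/Q_x) ⇒ ∂Q_x/∂P_y = ε·Q_x/P_y = 0.744 × 365/24.5 ≈ 11.08.

11.08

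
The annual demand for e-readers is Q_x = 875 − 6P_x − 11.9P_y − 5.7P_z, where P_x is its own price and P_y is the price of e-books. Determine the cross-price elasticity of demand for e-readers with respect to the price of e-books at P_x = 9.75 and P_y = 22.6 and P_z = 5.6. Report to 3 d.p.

At P_x = 9.75 and P_y = 22.6 and P_z = 5.6: Q_x = 515.64.
∂Q_x/∂P_y = -11.9.
ε = (∂Q_x/∂P_y)(P_y/Q_x) = -11.9 × (22.6/515.64) ≈ -0.522.
Since ε < 0, e-readers and e-books are complements.

-0.522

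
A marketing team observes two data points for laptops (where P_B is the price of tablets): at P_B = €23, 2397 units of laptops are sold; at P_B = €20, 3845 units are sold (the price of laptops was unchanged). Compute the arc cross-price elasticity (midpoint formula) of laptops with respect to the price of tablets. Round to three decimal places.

ΔQ_A = 3845 − 2397 = 1448; ΔP_B = 20 − 23 = -3.
Midpoints: Q̄_A = 3121.0, P̄_B = 21.50.
ε = (ΔQ_A/Q̄_A)/(ΔP_B/P̄_B) = (1448/3121.0)/(-3/21.50) ≈ -3.325.
ε < 0: laptops and tablets are complements.

-3.325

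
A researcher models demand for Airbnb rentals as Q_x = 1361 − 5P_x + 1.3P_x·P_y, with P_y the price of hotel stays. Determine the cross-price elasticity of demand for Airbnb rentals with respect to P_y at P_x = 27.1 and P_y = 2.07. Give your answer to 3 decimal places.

At P_x = 27.1 and P_y = 2.07: Q_x = 1298.426.
∂Q_x/∂P_y = 1.3P_x = 1.3(27.1) = 35.2300.
ε = (∂Q_x/∂P_y)(P_y/Q_x) = 35.2300 × (2.07/1298.426) ≈ 0.056.

0.056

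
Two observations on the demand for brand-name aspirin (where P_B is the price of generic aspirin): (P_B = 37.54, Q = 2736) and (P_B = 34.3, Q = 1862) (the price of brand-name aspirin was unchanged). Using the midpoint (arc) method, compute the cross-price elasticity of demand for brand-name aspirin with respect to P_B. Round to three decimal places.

ΔQ_A = 1862 − 2736 = -874; ΔP_B = 34.3 − 37.54 = -3.24.
Midpoints: Q̄_A = 2299.0, P̄_B = 35.92.
ε = (ΔQ_A/Q̄_A)/(ΔP_B/P̄_B) = (-874/2299.0)/(-3.24/35.92) ≈ 4.215.
ε > 0: brand-name aspirin and generic aspirin are substitutes.

4.215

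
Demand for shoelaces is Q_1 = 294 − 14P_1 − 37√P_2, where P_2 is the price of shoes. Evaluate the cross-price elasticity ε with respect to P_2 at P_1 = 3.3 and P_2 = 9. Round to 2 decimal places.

At P_1 = 3.3 and P_2 = 9: Q_1 = 136.8.
∂Q_1/∂P_2 = -37/(2√P_2) = -37/(2√9) = -6.1667.
ε = (∂Q_1/∂P_2)(P_2/Q_1) = -6.1667 × (9/136.8) ≈ -0.41.
ε < 0: complements.

-0.41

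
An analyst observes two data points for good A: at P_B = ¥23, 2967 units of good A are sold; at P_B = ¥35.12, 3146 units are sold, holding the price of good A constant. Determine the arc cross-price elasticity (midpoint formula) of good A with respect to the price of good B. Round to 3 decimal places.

ΔQ_A = 3146 − 2967 = 179; ΔP_B = 35.12 − 23 = 12.12.
Midpoints: Q̄_A = 3056.5, P̄_B = 29.06.
ε = (ΔQ_A/Q̄_A)/(ΔP_B/P̄_B) = (179/3056.5)/(12.12/29.06) ≈ 0.140.

0.140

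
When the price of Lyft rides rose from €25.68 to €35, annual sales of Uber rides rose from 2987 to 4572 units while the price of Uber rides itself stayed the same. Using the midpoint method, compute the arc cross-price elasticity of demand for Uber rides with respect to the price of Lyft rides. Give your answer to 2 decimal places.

ΔQ_A = 4572 − 2987 = 1585; ΔP_B = 35 − 25.68 = 9.32.
Midpoints: Q̄_A = 3779.5, P̄_B = 30.34.
ε = (ΔQ_A/Q̄_A)/(ΔP_B/P̄_B) = (1585/3779.5)/(9.32/30.34) ≈ 1.37.
ε > 0: Uber rides and Lyft rides are substitutes.

1.37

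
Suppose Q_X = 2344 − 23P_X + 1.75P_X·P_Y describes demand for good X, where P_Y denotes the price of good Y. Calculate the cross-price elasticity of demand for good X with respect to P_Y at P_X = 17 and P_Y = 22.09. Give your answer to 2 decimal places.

0.25

At P_X = 17 and P_Y = 22.09: Q_X = 2610.177.
∂Q_X/∂P_Y = 1.75P_X = 1.75(17) = 29.7500.
ε = (∂Q_X/∂P_Y)(P_Y/Q_X) = 29.7500 × (22.09/2610.177) ≈ 0.25.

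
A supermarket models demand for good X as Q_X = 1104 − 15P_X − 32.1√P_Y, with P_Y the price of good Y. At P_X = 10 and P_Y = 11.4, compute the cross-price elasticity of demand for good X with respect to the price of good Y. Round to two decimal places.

At P_X = 10 and P_Y = 11.4: Q_X = 845.618.
∂Q_X/∂P_Y = -32.1/(2√P_Y) = -32.1/(2√11.4) = -4.7536.
ε = (∂Q_X/∂P_Y)(P_Y/Q_X) = -4.7536 × (11.4/845.618) ≈ -0.06.

-0.06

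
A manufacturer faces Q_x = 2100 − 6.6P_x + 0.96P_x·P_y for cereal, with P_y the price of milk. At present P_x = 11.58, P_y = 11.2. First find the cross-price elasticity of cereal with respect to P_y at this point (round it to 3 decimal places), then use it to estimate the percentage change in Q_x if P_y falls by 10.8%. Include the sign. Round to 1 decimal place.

-0.6%

At P_x = 11.58, P_y = 11.2: Q_x = 2148.080.
∂Q_x/∂P_y = 0.96P_x = 11.1168.
ε = (∂Q_x/∂P_y)(P_y/Q_x) = 11.1168 × 11.2/2148.080 ≈ 0.058.
%ΔQ_x ≈ ε × %ΔP_y = 0.058 × (-10.8%) = -0.6%.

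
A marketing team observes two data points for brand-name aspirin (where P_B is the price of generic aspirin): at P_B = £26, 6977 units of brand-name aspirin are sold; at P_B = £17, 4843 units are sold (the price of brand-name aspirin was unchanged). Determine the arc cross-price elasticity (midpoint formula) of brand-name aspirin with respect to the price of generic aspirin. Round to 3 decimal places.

ΔQ_A = 4843 − 6977 = -2134; ΔP_B = 17 − 26 = -9.
Midpoints: Q̄_A = 5910.0, P̄_B = 21.50.
ε = (ΔQ_A/Q̄_A)/(ΔP_B/P̄_B) = (-2134/5910.0)/(-9/21.50) ≈ 0.863.
ε > 0: brand-name aspirin and generic aspirin are substitutes.

0.863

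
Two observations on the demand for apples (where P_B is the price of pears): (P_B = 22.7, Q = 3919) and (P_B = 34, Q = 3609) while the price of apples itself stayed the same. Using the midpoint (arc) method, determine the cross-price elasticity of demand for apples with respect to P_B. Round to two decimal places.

-0.21

ΔQ_A = 3609 − 3919 = -310; ΔP_B = 34 − 22.7 = 11.3.
Midpoints: Q̄_A = 3764.0, P̄_B = 28.35.
ε = (ΔQ_A/Q̄_A)/(ΔP_B/P̄_B) = (-310/3764.0)/(11.3/28.35) ≈ -0.21.
ε < 0: apples and pears are complements.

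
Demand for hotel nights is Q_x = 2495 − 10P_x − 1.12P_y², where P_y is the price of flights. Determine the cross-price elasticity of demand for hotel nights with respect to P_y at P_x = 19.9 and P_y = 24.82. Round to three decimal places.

At P_x = 19.9 and P_y = 24.82: Q_x = 1606.044.
∂Q_x/∂P_y = -2.24P_y = -2.24(24.82) = -55.5968.
ε = (∂Q_x/∂P_y)(P_y/Q_x) = -55.5968 × (24.82/1606.044) ≈ -0.859.
ε < 0: complements.

-0.859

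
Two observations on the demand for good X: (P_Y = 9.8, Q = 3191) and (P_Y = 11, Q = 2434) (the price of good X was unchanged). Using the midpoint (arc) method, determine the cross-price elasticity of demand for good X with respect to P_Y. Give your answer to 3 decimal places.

-2.333

ΔQ_X = 2434 − 3191 = -757; ΔP_Y = 11 − 9.8 = 1.2.
Midpoints: Q̄_X = 2812.5, P̄_Y = 10.40.
ε = (ΔQ_X/Q̄_X)/(ΔP_Y/P̄_Y) = (-757/2812.5)/(1.2/10.40) ≈ -2.333.
ε < 0: good X and good Y are complements.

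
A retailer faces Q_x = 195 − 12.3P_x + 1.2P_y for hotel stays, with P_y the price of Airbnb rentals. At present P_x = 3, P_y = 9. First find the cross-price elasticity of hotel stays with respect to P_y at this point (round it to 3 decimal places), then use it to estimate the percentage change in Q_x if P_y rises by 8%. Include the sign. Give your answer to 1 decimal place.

0.5%

At P_x = 3, P_y = 9: Q_x = 168.9.
∂Q_x/∂P_y = 1.2.
ε = (∂Q_x/∂P_y)(P_y/Q_x) = 1.2000 × 9/168.9 ≈ 0.064.
%ΔQ_x ≈ ε × %ΔP_y = 0.064 × (8%) = 0.5%.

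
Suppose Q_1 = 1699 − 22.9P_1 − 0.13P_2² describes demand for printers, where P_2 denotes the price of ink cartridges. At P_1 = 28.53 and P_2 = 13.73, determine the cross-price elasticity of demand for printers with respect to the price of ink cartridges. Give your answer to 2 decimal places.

-0.05

At P_1 = 28.53 and P_2 = 13.73: Q_1 = 1021.156.
∂Q_1/∂P_2 = -0.26P_2 = -0.26(13.73) = -3.5698.
ε = (∂Q_1/∂P_2)(P_2/Q_1) = -3.5698 × (13.73/1021.156) ≈ -0.05.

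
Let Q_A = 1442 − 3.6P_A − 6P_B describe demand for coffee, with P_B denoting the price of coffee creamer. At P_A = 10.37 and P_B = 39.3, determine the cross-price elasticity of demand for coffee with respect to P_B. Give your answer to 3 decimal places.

-0.202

At P_A = 10.37 and P_B = 39.3: Q_A = 1168.868.
∂Q_A/∂P_B = -6.
ε = (∂Q_A/∂P_B)(P_B/Q_A) = -6 × (39.3/1168.868) ≈ -0.202.
Since ε < 0, coffee and coffee creamer are complements.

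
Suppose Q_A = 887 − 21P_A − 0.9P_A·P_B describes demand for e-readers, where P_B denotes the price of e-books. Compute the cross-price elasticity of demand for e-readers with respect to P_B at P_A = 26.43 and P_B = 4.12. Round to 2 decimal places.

At P_A = 26.43 and P_B = 4.12: Q_A = 233.968.
∂Q_A/∂P_B = -0.9P_A = -0.9(26.43) = -23.7870.
ε = (∂Q_A/∂P_B)(P_B/Q_A) = -23.7870 × (4.12/233.968) ≈ -0.42.
ε < 0: complements.

-0.42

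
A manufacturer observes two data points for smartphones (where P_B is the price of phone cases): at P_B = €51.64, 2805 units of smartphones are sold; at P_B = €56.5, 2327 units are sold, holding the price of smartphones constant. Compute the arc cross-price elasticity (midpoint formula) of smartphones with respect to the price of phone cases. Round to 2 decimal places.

ΔQ_A = 2327 − 2805 = -478; ΔP_B = 56.5 − 51.64 = 4.86.
Midpoints: Q̄_A = 2566.0, P̄_B = 54.07.
ε = (ΔQ_A/Q̄_A)/(ΔP_B/P̄_B) = (-478/2566.0)/(4.86/54.07) ≈ -2.07.
ε < 0: smartphones and phone cases are complements.

-2.07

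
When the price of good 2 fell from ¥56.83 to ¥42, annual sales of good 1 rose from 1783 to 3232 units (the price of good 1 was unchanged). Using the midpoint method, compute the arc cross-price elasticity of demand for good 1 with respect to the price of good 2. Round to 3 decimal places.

ΔQ_1 = 3232 − 1783 = 1449; ΔP_2 = 42 − 56.83 = -14.83.
Midpoints: Q̄_1 = 2507.5, P̄_2 = 49.41.
ε = (ΔQ_1/Q̄_1)/(ΔP_2/P̄_2) = (1449/2507.5)/(-14.83/49.41) ≈ -1.926.
ε < 0: good 1 and good 2 are complements.

-1.926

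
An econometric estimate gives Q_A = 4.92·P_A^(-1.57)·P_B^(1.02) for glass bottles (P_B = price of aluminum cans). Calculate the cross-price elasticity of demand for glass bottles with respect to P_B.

1.02

In a log-linear (constant-elasticity) demand function, the coefficient on the exponent of P_B is the cross-price elasticity.
ε = 1.02. Positive, so glass bottles and aluminum cans are substitutes.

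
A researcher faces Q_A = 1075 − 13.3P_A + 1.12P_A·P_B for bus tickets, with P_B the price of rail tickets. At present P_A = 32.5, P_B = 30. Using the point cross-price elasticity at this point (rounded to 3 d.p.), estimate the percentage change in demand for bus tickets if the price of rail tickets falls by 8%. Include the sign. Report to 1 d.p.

At P_A = 32.5, P_B = 30: Q_A = 1734.75.
∂Q_A/∂P_B = 1.12P_A = 36.4000.
ε = (∂Q_A/∂P_B)(P_B/Q_A) = 36.4000 × 30/1734.75 ≈ 0.629.
%ΔQ_A ≈ ε × %ΔP_B = 0.629 × (-8%) = -5.0%.

-5.0%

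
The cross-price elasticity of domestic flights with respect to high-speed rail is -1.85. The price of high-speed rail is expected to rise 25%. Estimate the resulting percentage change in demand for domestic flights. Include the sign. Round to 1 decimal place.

%ΔQ ≈ ε × %ΔP of high-speed rail = -1.85 × (25%) = -46.3%.

-46.3%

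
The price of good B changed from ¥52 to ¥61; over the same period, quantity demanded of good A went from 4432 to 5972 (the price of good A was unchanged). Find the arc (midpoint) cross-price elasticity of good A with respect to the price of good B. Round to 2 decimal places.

1.86

ΔQ_A = 5972 − 4432 = 1540; ΔP_B = 61 − 52 = 9.
Midpoints: Q̄_A = 5202.0, P̄_B = 56.50.
ε = (ΔQ_A/Q̄_A)/(ΔP_B/P̄_B) = (1540/5202.0)/(9/56.50) ≈ 1.86.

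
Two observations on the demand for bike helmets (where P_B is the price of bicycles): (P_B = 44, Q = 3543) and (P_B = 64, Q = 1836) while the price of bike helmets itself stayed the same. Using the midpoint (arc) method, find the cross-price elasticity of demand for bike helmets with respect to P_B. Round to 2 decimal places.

ΔQ_A = 1836 − 3543 = -1707; ΔP_B = 64 − 44 = 20.
Midpoints: Q̄_A = 2689.5, P̄_B = 54.00.
ε = (ΔQ_A/Q̄_A)/(ΔP_B/P̄_B) = (-1707/2689.5)/(20/54.00) ≈ -1.71.

-1.71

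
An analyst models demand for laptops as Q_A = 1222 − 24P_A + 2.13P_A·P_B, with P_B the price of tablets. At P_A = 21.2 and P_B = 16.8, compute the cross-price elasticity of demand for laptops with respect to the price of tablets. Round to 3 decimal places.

At P_A = 21.2 and P_B = 16.8: Q_A = 1471.821.
∂Q_A/∂P_B = 2.13P_A = 2.13(21.2) = 45.1560.
ε = (∂Q_A/∂P_B)(P_B/Q_A) = 45.1560 × (16.8/1471.821) ≈ 0.515.
ε > 0: substitutes.

0.515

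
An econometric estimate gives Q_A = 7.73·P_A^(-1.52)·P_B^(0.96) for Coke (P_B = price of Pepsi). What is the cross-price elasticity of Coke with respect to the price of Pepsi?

In a log-linear (constant-elasticity) demand function, the coefficient on the exponent of P_B is the cross-price elasticity.
ε = 0.96. Positive, so Coke and Pepsi are substitutes.

0.96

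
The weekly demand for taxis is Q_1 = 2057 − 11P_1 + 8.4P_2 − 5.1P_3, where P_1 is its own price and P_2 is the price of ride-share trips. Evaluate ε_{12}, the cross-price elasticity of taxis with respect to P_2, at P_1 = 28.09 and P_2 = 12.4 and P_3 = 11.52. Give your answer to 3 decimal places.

0.058

At P_1 = 28.09 and P_2 = 12.4 and P_3 = 11.52: Q_1 = 1793.418.
∂Q_1/∂P_2 = 8.4.
ε = (∂Q_1/∂P_2)(P_2/Q_1) = 8.4 × (12.4/1793.418) ≈ 0.058.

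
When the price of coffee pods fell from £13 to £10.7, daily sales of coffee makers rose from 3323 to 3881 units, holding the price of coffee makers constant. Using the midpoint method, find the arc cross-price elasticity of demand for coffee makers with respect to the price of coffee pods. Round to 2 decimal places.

ΔQ_A = 3881 − 3323 = 558; ΔP_B = 10.7 − 13 = -2.3.
Midpoints: Q̄_A = 3602.0, P̄_B = 11.85.
ε = (ΔQ_A/Q̄_A)/(ΔP_B/P̄_B) = (558/3602.0)/(-2.3/11.85) ≈ -0.80.
ε < 0: coffee makers and coffee pods are complements.

-0.80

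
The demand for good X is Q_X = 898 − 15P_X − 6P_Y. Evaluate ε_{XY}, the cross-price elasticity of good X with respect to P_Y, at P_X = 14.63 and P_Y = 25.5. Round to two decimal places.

-0.29

At P_X = 14.63 and P_Y = 25.5: Q_X = 525.55.
∂Q_X/∂P_Y = -6.
ε = (∂Q_X/∂P_Y)(P_Y/Q_X) = -6 × (25.5/525.55) ≈ -0.29.
Since ε < 0, good X and good Y are complements.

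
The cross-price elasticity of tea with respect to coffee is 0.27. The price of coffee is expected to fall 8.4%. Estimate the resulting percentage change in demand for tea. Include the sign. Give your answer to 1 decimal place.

-2.3%

%ΔQ ≈ ε × %ΔP of coffee = 0.27 × (-8.4%) = -2.3%.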